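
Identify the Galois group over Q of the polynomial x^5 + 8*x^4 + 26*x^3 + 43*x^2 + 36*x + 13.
The polynomial f is an irreducible quintic over Q, so G = Gal(f/Q) is a transitive subgroup of S_5: one of C_5 (5T1, order 5), D_5 (5T2, order 10), F_20 (5T3, order 20), A_5 (5T4, order 60) or S_5 (5T5, order 120). The discriminant of f is 2209 = 47^2, a perfect square, so G is contained in A_5. The transitive groups of degree 5 contained in A_5 are: C_5 (5T1, order 5), D_5 (5T2, order 10), A_5 (5T4, order 60). By Dedekind's theorem, for a prime p not dividing disc(f) the degrees of the irreducible factors of f mod p form the cycle type of an element of G. Factoring f modulo the 23 such primes p <= 89 (skipping 47, which divides the discriminant), each new pattern first appears at: mod 2: f = (x^5 + x^2 + 1), pattern 5; mod 5: f = (x + 3)(x^2 + x + 1)(x^2 + 4x + 1), pattern 2+2+1; mod 83: f = (x + 4)(x + 14)(x + 17)(x + 25)(x + 31), pattern 1+1+1+1+1. No other pattern occurs in this range, so the set of observed cycle types is {5, 2+2+1, 1+1+1+1+1}. The candidates containing elements of all these cycle types are D_5 (5T2) of order 10, A_5 (5T4) of order 60; the others are excluded. The observed types are precisely the cycle types that occur in D_5 (5T2). Each of the other remaining candidates has further cycle types, and by the Chebotarev density theorem the matching factorization patterns would occur for a proportion of primes equal to their share of the group: A_5 (5T4) additionally contains elements of type 3+1+1 (20 of its 60 elements, about 33% of primes). None of the 23 primes tested shows any such pattern (for each of these groups the chance of that is below 10^-4), which rules them out. Hence G = D_5 (5T2), of order 10.

D_5 (also written D5)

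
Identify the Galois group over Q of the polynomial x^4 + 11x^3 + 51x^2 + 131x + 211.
C_4 (also written C4)

The polynomial is an irreducible quartic over Q and its discriminant is 66430125, which is not a perfect square, so the Galois group is not contained in A_4. The resolvent cubic y^3 - 51*y^2 + 597*y + 352 has exactly one rational root, so the Galois group is C_4 or D_4. The quartic becomes reducible over Q(sqrt(disc)), so the group is C_4.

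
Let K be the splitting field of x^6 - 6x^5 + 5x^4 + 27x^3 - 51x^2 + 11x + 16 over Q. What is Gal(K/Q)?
PSL(2,5) (order 60)

The polynomial f is an irreducible sextic over Q, so G = Gal(f/Q) is one of the 16 transitive subgroups 6T1, ..., 6T16 of S_6. The discriminant of f is 30991489 = 5567^2, a perfect square, so G is contained in A_6. The transitive groups of degree 6 contained in A_6 are: A_4 (6T4, order 12), S_4 (6T7, order 24), (C_3 x C_3) : C_4 (6T10, order 36), PSL(2,5) (6T12, order 60), A_6 (6T15, order 360). By Dedekind's theorem, for a prime p not dividing disc(f) the degrees of the irreducible factors of f mod p form the cycle type of an element of G. Factoring f modulo the 21 such primes p <= 79 (skipping 19, which divides the discriminant), each new pattern first appears at: mod 2: f = (x)(x^5 + x^3 + x^2 + x + 1), pattern 5+1; mod 7: f = (x^3 + 2x^2 + 4x + 5)(x^3 + 6x^2 + 3x + 6), pattern 3+3; mod 61: f = (x + 1)(x + 23)(x^2 + 44x + 55)(x^2 + 48x + 60), pattern 2+2+1+1. No other pattern occurs in this range, so the set of observed cycle types is {5+1, 3+3, 2+2+1+1}. The candidates containing elements of all these cycle types are PSL(2,5) (6T12) of order 60, A_6 (6T15) of order 360; the others are excluded. The observed types are precisely the cycle types that occur in PSL(2,5) (6T12) (apart from the identity). Each of the other remaining candidates has further cycle types, and by the Chebotarev density theorem the matching factorization patterns would occur for a proportion of primes equal to their share of the group: A_6 (6T15) additionally contains elements of type 4+2, 3+1+1+1 (130 of its 360 elements, about 36% of primes). None of the 21 primes tested shows any such pattern (for each of these groups the chance of that is below 10^-4), which rules them out. Hence G = PSL(2,5) (6T12), of order 60.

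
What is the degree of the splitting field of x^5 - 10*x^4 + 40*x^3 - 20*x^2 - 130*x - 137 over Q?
20

The degree of the splitting field over Q equals the order of the Galois group, so first determine the group. The polynomial f is an irreducible quintic over Q, so G = Gal(f/Q) is a transitive subgroup of S_5: one of C_5 (5T1, order 5), D_5 (5T2, order 10), F_20 (5T3, order 20), A_5 (5T4, order 60) or S_5 (5T5, order 120). The discriminant of f is 16850349253125, which is not a perfect square, so G is not contained in A_5. The transitive groups of degree 5 not contained in A_5 are: F_20 (5T3, order 20), S_5 (5T5, order 120). By Dedekind's theorem, for a prime p not dividing disc(f) the degrees of the irreducible factors of f mod p form the cycle type of an element of G. Factoring f modulo the 18 such primes p <= 73 (skipping 3, 5, 41, which divide the discriminant), each new pattern first appears at: mod 2: f = (x + 1)(x^4 + x^3 + x^2 + x + 1), pattern 4+1; mod 11: f = (x^5 + x^4 + 7x^3 + 2x^2 + 2x + 6), pattern 5; mod 19: f = (x + 17)(x^2 + x + 10)(x^2 + 10x + 4), pattern 2+2+1. No other pattern occurs in this range, so the set of observed cycle types is {4+1, 5, 2+2+1}. The candidates containing elements of all these cycle types are F_20 (5T3) of order 20, S_5 (5T5) of order 120; the others are excluded. The observed types are precisely the cycle types that occur in F_20 (5T3) (apart from the identity). Each of the other remaining candidates has further cycle types, and by the Chebotarev density theorem the matching factorization patterns would occur for a proportion of primes equal to their share of the group: S_5 (5T5) additionally contains elements of type 3+2, 3+1+1, 2+1+1+1 (50 of its 120 elements, about 42% of primes). None of the 18 primes tested shows any such pattern (for each of these groups the chance of that is below 10^-4), which rules them out. Hence G = F_20 (5T3), of order 20. The Galois group F_20 (5T3) has order 20, so the splitting field has degree 20 over Q.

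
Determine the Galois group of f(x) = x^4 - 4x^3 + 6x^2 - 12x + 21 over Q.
A_4 (order 12)

The polynomial is an irreducible quartic over Q and its discriminant is 331776 = 576^2, a perfect square, so the Galois group is contained in A_4. The resolvent cubic y^3 - 6*y^2 - 36*y + 24 is irreducible over Q. An irreducible resolvent with square discriminant gives A_4.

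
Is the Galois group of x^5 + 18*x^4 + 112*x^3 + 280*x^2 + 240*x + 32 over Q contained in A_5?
Yes

The polynomial is irreducible of degree 5 over Q. Its discriminant is 15352201216 = 123904^2, a perfect square. A Galois group lies in the alternating group exactly when the discriminant is a square in Q, so the Galois group (C_5) is contained in A_5.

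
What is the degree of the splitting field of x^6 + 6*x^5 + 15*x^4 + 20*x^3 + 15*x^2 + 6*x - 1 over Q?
The degree of the splitting field over Q equals the order of the Galois group, so first determine the group. The polynomial f is an irreducible sextic over Q, so G = Gal(f/Q) is one of the 16 transitive subgroups 6T1, ..., 6T16 of S_6. The discriminant of f is 1492992, which is not a perfect square, so G is not contained in A_6. The transitive groups of degree 6 not contained in A_6 are: C_6 (6T1, order 6), S_3 (6T2, order 6), D_6 (6T3, order 12), C_3 x S_3 (6T5, order 18), A_4 x C_2 (6T6, order 24), S_4 (6T8, order 24), S_3 x S_3 (6T9, order 36), S_4 x C_2 (6T11, order 48), (S_3 x S_3) : C_2 (6T13, order 72), PGL(2,5) (6T14, order 120), S_6 (6T16, order 720). By Dedekind's theorem, for a prime p not dividing disc(f) the degrees of the irreducible factors of f mod p form the cycle type of an element of G. Factoring f modulo the 79 such primes p <= 419 (skipping 2, 3, which divide the discriminant), each new pattern first appears at: mod 5: f = (x^2 + x + 2)(x^2 + 2x + 3)(x^2 + 3x + 4), pattern 2+2+2; mod 7: f = (x^3 + 3x^2 + 3x + 4)(x^3 + 3x^2 + 3x + 5), pattern 3+3; mod 13: f = (x^6 + 6x^5 + 2x^4 + 7x^3 + 2x^2 + 6x + 12), pattern 6; mod 17: f = (x + 6)(x + 13)(x^2 + 7x + 14)(x^2 + 14x + 4), pattern 2+2+1+1; mod 31: f = (x + 3)(x + 11)(x + 13)(x + 20)(x + 22)(x + 30), pattern 1+1+1+1+1+1. No other pattern occurs in this range, so the set of observed cycle types is {2+2+2, 3+3, 6, 2+2+1+1, 1+1+1+1+1+1}. The candidates containing elements of all these cycle types are D_6 (6T3) of order 12, A_4 x C_2 (6T6) of order 24, S_3 x S_3 (6T9) of order 36, S_4 x C_2 (6T11) of order 48, (S_3 x S_3) : C_2 (6T13) of order 72, PGL(2,5) (6T14) of order 120, S_6 (6T16) of order 720; the others are excluded. The observed types are precisely the cycle types that occur in D_6 (6T3). Each of the other remaining candidates has further cycle types, and by the Chebotarev density theorem the matching factorization patterns would occur for a proportion of primes equal to their share of the group: A_4 x C_2 (6T6) additionally contains elements of type 2+1+1+1+1 (3 of its 24 elements, about 12% of primes); S_3 x S_3 (6T9) additionally contains elements of type 3+1+1+1 (4 of its 36 elements, about 11% of primes); S_4 x C_2 (6T11) additionally contains elements of type 4+2, 4+1+1, 2+1+1+1+1 (15 of its 48 elements, about 31% of primes); (S_3 x S_3) : C_2 (6T13) additionally contains elements of type 4+2, 3+2+1, 3+1+1+1, 2+1+1+1+1 (40 of its 72 elements, about 56% of primes); PGL(2,5) (6T14) additionally contains elements of type 5+1, 4+1+1 (54 of its 120 elements, about 45% of primes); S_6 (6T16) additionally contains elements of type 5+1, 4+2, 4+1+1, 3+2+1, 3+1+1+1, 2+1+1+1+1 (499 of its 720 elements, about 69% of primes). None of the 79 primes tested shows any such pattern (for each of these groups the chance of that is below 10^-4), which rules them out. Hence G = D_6 (6T3), of order 12. The Galois group D_6 (6T3) has order 12, so the splitting field has degree 12 over Q.

12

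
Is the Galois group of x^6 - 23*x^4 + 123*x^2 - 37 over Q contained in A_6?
The polynomial is irreducible of degree 6 over Q. Its discriminant is 870211913777152, which is not a perfect square. A Galois group lies in the alternating group exactly when the discriminant is a square in Q, so the Galois group (S_3) is not contained in A_6.

No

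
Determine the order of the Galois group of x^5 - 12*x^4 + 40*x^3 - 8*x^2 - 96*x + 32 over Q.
5

The degree of the splitting field over Q equals the order of the Galois group, so first determine the group. The polynomial f is an irreducible quintic over Q, so G = Gal(f/Q) is a transitive subgroup of S_5: one of C_5 (5T1, order 5), D_5 (5T2, order 10), F_20 (5T3, order 20), A_5 (5T4, order 60) or S_5 (5T5, order 120). The discriminant of f is 15352201216 = 123904^2, a perfect square, so G is contained in A_5. The transitive groups of degree 5 contained in A_5 are: C_5 (5T1, order 5), D_5 (5T2, order 10), A_5 (5T4, order 60). By Dedekind's theorem, for a prime p not dividing disc(f) the degrees of the irreducible factors of f mod p form the cycle type of an element of G. Factoring f modulo the 14 such primes p <= 53 (skipping 2, 11, which divide the discriminant), each new pattern first appears at: mod 3: f = (x^5 + x^3 + x^2 + 2), pattern 5; mod 23: f = (x + 3)(x + 6)(x + 10)(x + 18)(x + 20), pattern 1+1+1+1+1. No other pattern occurs in this range, so the set of observed cycle types is {5, 1+1+1+1+1}. The candidates containing elements of all these cycle types are C_5 (5T1) of order 5, D_5 (5T2) of order 10, A_5 (5T4) of order 60; the others are excluded. The observed types are precisely the cycle types that occur in C_5 (5T1). Each of the other remaining candidates has further cycle types, and by the Chebotarev density theorem the matching factorization patterns would occur for a proportion of primes equal to their share of the group: D_5 (5T2) additionally contains elements of type 2+2+1 (5 of its 10 elements, about 50% of primes); A_5 (5T4) additionally contains elements of type 3+1+1, 2+2+1 (35 of its 60 elements, about 58% of primes). None of the 14 primes tested shows any such pattern (for each of these groups the chance of that is below 10^-4), which rules them out. Hence G = C_5 (5T1), of order 5. The Galois group C_5 (5T1) has order 5, so the splitting field has degree 5 over Q.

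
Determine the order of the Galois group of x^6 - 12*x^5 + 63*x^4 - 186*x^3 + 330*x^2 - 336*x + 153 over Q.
The degree of the splitting field over Q equals the order of the Galois group, so first determine the group. The polynomial f is an irreducible sextic over Q, so G = Gal(f/Q) is one of the 16 transitive subgroups 6T1, ..., 6T16 of S_6. The discriminant of f is -16003008, which is not a perfect square, so G is not contained in A_6. The transitive groups of degree 6 not contained in A_6 are: C_6 (6T1, order 6), S_3 (6T2, order 6), D_6 (6T3, order 12), C_3 x S_3 (6T5, order 18), A_4 x C_2 (6T6, order 24), S_4 (6T8, order 24), S_3 x S_3 (6T9, order 36), S_4 x C_2 (6T11, order 48), (S_3 x S_3) : C_2 (6T13, order 72), PGL(2,5) (6T14, order 120), S_6 (6T16, order 720). By Dedekind's theorem, for a prime p not dividing disc(f) the degrees of the irreducible factors of f mod p form the cycle type of an element of G. Factoring f modulo the 21 such primes p <= 89 (skipping 2, 3, 7, which divide the discriminant), each new pattern first appears at: mod 5: f = (x^6 + 3x^5 + 3x^4 + 4x^3 + 4x + 3), pattern 6; mod 11: f = (x + 7)(x^5 + 3x^4 + 9x^3 + 4x^2 + 5x + 3), pattern 5+1; mod 13: f = (x + 3)(x + 12)(x^4 + 12x^3 + 3x^2 + 1), pattern 4+1+1; mod 23: f = (x + 1)(x + 5)(x^2 + x + 19)(x^2 + 4x + 5), pattern 2+2+1+1; mod 43: f = (x^3 + 13x^2 + x + 3)(x^3 + 18x^2 + 8), pattern 3+3; mod 61: f = (x^2 + 28x + 34)(x^2 + 39x + 52)(x^2 + 43x + 30), pattern 2+2+2. No other pattern occurs in this range, so the set of observed cycle types is {6, 5+1, 4+1+1, 2+2+1+1, 3+3, 2+2+2}. The candidates containing elements of all these cycle types are PGL(2,5) (6T14) of order 120, S_6 (6T16) of order 720; the others are excluded. The observed types are precisely the cycle types that occur in PGL(2,5) (6T14) (apart from the identity). Each of the other remaining candidates has further cycle types, and by the Chebotarev density theorem the matching factorization patterns would occur for a proportion of primes equal to their share of the group: S_6 (6T16) additionally contains elements of type 4+2, 3+2+1, 3+1+1+1, 2+1+1+1+1 (265 of its 720 elements, about 37% of primes). None of the 21 primes tested shows any such pattern (for each of these groups the chance of that is below 10^-4), which rules them out. Hence G = PGL(2,5) (6T14), of order 120. The Galois group PGL(2,5) (6T14) has order 120, so the splitting field has degree 120 over Q.

120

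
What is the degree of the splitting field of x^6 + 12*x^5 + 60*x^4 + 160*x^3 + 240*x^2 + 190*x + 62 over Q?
The degree of the splitting field over Q equals the order of the Galois group, so first determine the group. The polynomial f is an irreducible sextic over Q, so G = Gal(f/Q) is one of the 16 transitive subgroups 6T1, ..., 6T16 of S_6. The discriminant of f is -1292992, which is not a perfect square, so G is not contained in A_6. The transitive groups of degree 6 not contained in A_6 are: C_6 (6T1, order 6), S_3 (6T2, order 6), D_6 (6T3, order 12), C_3 x S_3 (6T5, order 18), A_4 x C_2 (6T6, order 24), S_4 (6T8, order 24), S_3 x S_3 (6T9, order 36), S_4 x C_2 (6T11, order 48), (S_3 x S_3) : C_2 (6T13, order 72), PGL(2,5) (6T14, order 120), S_6 (6T16, order 720). By Dedekind's theorem, for a prime p not dividing disc(f) the degrees of the irreducible factors of f mod p form the cycle type of an element of G. Factoring f modulo the 3 such primes p <= 7 (skipping 2, which divides the discriminant), each new pattern first appears at: mod 3: f = (x^6 + x^3 + x + 2), pattern 6; mod 5: f = (x + 3)(x + 4)(x^4 + 3x^2 + 4x + 1), pattern 4+1+1; mod 7: f = (x + 4)(x^2 + 1)(x^3 + x^2 + 6x + 5), pattern 3+2+1. No other pattern occurs in this range, so the set of observed cycle types is {6, 4+1+1, 3+2+1}. Among the candidates above, the only group containing elements of all these cycle types is S_6 (6T16); every other candidate lacks at least one of them. Hence G = S_6 (6T16), of order 720. The Galois group S_6 (6T16) has order 720, so the splitting field has degree 720 over Q.

720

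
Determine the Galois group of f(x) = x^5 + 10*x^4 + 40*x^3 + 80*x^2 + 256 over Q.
D_5 (order 10)

The polynomial f is an irreducible quintic over Q, so G = Gal(f/Q) is a transitive subgroup of S_5: one of C_5 (5T1, order 5), D_5 (5T2, order 10), F_20 (5T3, order 20), A_5 (5T4, order 60) or S_5 (5T5, order 120). The discriminant of f is 67108864000000 = 8192000^2, a perfect square, so G is contained in A_5. The transitive groups of degree 5 contained in A_5 are: C_5 (5T1, order 5), D_5 (5T2, order 10), A_5 (5T4, order 60). By Dedekind's theorem, for a prime p not dividing disc(f) the degrees of the irreducible factors of f mod p form the cycle type of an element of G. Factoring f modulo the 23 such primes p <= 97 (skipping 2, 5, which divide the discriminant), each new pattern first appears at: mod 3: f = (x + 2)(x^2 + 1)(x^2 + 2x + 2), pattern 2+2+1; mod 7: f = (x^5 + 3x^4 + 5x^3 + 3x^2 + 4), pattern 5. No other pattern occurs in this range, so the set of observed cycle types is {2+2+1, 5}. The candidates containing elements of all these cycle types are D_5 (5T2) of order 10, A_5 (5T4) of order 60; the others are excluded. The observed types are precisely the cycle types that occur in D_5 (5T2) (apart from the identity). Each of the other remaining candidates has further cycle types, and by the Chebotarev density theorem the matching factorization patterns would occur for a proportion of primes equal to their share of the group: A_5 (5T4) additionally contains elements of type 3+1+1 (20 of its 60 elements, about 33% of primes). None of the 23 primes tested shows any such pattern (for each of these groups the chance of that is below 10^-4), which rules them out. Hence G = D_5 (5T2), of order 10.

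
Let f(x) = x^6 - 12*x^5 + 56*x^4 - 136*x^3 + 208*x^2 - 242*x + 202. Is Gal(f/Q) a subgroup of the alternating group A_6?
The polynomial is irreducible of degree 6 over Q. Its discriminant is -717642884800, which is not a perfect square. A Galois group lies in the alternating group exactly when the discriminant is a square in Q, so the Galois group (S_6) is not contained in A_6.

No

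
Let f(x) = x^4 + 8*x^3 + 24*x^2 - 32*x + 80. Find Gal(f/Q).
A_4, the alternating group on 4 letters

The polynomial is an irreducible quartic over Q and its discriminant is 1358954496 = 36864^2, a perfect square, so the Galois group is contained in A_4. The resolvent cubic y^3 - 24*y^2 - 576*y + 1536 is irreducible over Q. An irreducible resolvent with square discriminant gives A_4.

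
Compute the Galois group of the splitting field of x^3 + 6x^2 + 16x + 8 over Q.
S_3 (also written S3)

The polynomial is an irreducible cubic over Q and its discriminant is -1984, which is not a perfect square. For an irreducible cubic, a non-square discriminant gives Galois group S_3.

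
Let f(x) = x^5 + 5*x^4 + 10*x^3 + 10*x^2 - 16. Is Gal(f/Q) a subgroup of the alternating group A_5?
Yes

The polynomial is irreducible of degree 5 over Q. Its discriminant is 64000000 = 8000^2, a perfect square. A Galois group lies in the alternating group exactly when the discriminant is a square in Q, so the Galois group (D_5) is contained in A_5.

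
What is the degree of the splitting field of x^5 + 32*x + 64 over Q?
The degree of the splitting field over Q equals the order of the Galois group, so first determine the group. The polynomial f is an irreducible quintic over Q, so G = Gal(f/Q) is a transitive subgroup of S_5: one of C_5 (5T1, order 5), D_5 (5T2, order 10), F_20 (5T3, order 20), A_5 (5T4, order 60) or S_5 (5T5, order 120). The discriminant of f is 61018734592, which is not a perfect square, so G is not contained in A_5. The transitive groups of degree 5 not contained in A_5 are: F_20 (5T3, order 20), S_5 (5T5, order 120). By Dedekind's theorem, for a prime p not dividing disc(f) the degrees of the irreducible factors of f mod p form the cycle type of an element of G. Factoring f modulo the 5 such primes p <= 13 (skipping 2, which divides the discriminant), each new pattern first appears at: mod 3: f = (x^5 + 2x + 1), pattern 5; mod 5: f = (x + 3)(x^4 + 2x^3 + 4x^2 + 3x + 3), pattern 4+1; mod 13: f = (x + 6)(x + 10)(x^3 + 10x^2 + x + 8), pattern 3+1+1. No other pattern occurs in this range, so the set of observed cycle types is {5, 4+1, 3+1+1}. Among the candidates above, the only group containing elements of all these cycle types is S_5 (5T5) — F_20 (5T3) lacks at least one of them. Hence G = S_5 (5T5), of order 120. The Galois group S_5 (5T5) has order 120, so the splitting field has degree 120 over Q.

120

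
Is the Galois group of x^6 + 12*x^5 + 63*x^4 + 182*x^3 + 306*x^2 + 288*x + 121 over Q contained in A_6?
No

The polynomial is irreducible of degree 6 over Q. Its discriminant is -16003008, which is not a perfect square. A Galois group lies in the alternating group exactly when the discriminant is a square in Q, so the Galois group (PGL(2,5)) is not contained in A_6.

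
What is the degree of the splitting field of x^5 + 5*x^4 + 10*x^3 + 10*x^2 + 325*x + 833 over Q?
60

The degree of the splitting field over Q equals the order of the Galois group, so first determine the group. The polynomial f is an irreducible quintic over Q, so G = Gal(f/Q) is a transitive subgroup of S_5: one of C_5 (5T1, order 5), D_5 (5T2, order 10), F_20 (5T3, order 20), A_5 (5T4, order 60) or S_5 (5T5, order 120). The discriminant of f is 1073741824000000 = 32768000^2, a perfect square, so G is contained in A_5. The transitive groups of degree 5 contained in A_5 are: C_5 (5T1, order 5), D_5 (5T2, order 10), A_5 (5T4, order 60). By Dedekind's theorem, for a prime p not dividing disc(f) the degrees of the irreducible factors of f mod p form the cycle type of an element of G. Factoring f modulo the 2 such primes p <= 7 (skipping 2, 5, which divide the discriminant), each new pattern first appears at: mod 3: f = (x^5 + 2x^4 + x^3 + x^2 + x + 2), pattern 5; mod 7: f = (x)(x + 5)(x^3 + 3x + 2), pattern 3+1+1. No other pattern occurs in this range, so the set of observed cycle types is {5, 3+1+1}. Among the candidates above, the only group containing elements of all these cycle types is A_5 (5T4) — each of C_5 (5T1), D_5 (5T2) lacks at least one of them. Hence G = A_5 (5T4), of order 60. The Galois group A_5 (5T4) has order 60, so the splitting field has degree 60 over Q.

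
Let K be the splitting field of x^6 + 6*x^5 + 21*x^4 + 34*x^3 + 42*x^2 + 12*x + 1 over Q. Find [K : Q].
The degree of the splitting field over Q equals the order of the Galois group, so first determine the group. The polynomial f is an irreducible sextic over Q, so G = Gal(f/Q) is one of the 16 transitive subgroups 6T1, ..., 6T16 of S_6. The discriminant of f is -1024192512, which is not a perfect square, so G is not contained in A_6. The transitive groups of degree 6 not contained in A_6 are: C_6 (6T1, order 6), S_3 (6T2, order 6), D_6 (6T3, order 12), C_3 x S_3 (6T5, order 18), A_4 x C_2 (6T6, order 24), S_4 (6T8, order 24), S_3 x S_3 (6T9, order 36), S_4 x C_2 (6T11, order 48), (S_3 x S_3) : C_2 (6T13, order 72), PGL(2,5) (6T14, order 120), S_6 (6T16, order 720). By Dedekind's theorem, for a prime p not dividing disc(f) the degrees of the irreducible factors of f mod p form the cycle type of an element of G. Factoring f modulo the 21 such primes p <= 89 (skipping 2, 3, 7, which divide the discriminant), each new pattern first appears at: mod 5: f = (x^6 + x^5 + x^4 + 4x^3 + 2x^2 + 2x + 1), pattern 6; mod 11: f = (x + 7)(x^5 + 10x^4 + 6x^3 + 3x^2 + 10x + 8), pattern 5+1; mod 13: f = (x + 1)(x + 12)(x^4 + 6x^3 + 9x^2 + x + 12), pattern 4+1+1; mod 23: f = (x + 14)(x + 20)(x^2 + 2x + 4)(x^2 + 16x + 13), pattern 2+2+1+1; mod 43: f = (x^3 + 22x^2 + 37x + 39)(x^3 + 27x^2 + 35x + 32), pattern 3+3; mod 61: f = (x^2 + 5x + 22)(x^2 + 18x + 52)(x^2 + 44x + 4), pattern 2+2+2. No other pattern occurs in this range, so the set of observed cycle types is {6, 5+1, 4+1+1, 2+2+1+1, 3+3, 2+2+2}. The candidates containing elements of all these cycle types are PGL(2,5) (6T14) of order 120, S_6 (6T16) of order 720; the others are excluded. The observed types are precisely the cycle types that occur in PGL(2,5) (6T14) (apart from the identity). Each of the other remaining candidates has further cycle types, and by the Chebotarev density theorem the matching factorization patterns would occur for a proportion of primes equal to their share of the group: S_6 (6T16) additionally contains elements of type 4+2, 3+2+1, 3+1+1+1, 2+1+1+1+1 (265 of its 720 elements, about 37% of primes). None of the 21 primes tested shows any such pattern (for each of these groups the chance of that is below 10^-4), which rules them out. Hence G = PGL(2,5) (6T14), of order 120. The Galois group PGL(2,5) (6T14) has order 120, so the splitting field has degree 120 over Q.

120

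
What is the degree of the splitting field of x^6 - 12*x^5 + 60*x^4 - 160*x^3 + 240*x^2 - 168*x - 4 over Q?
The degree of the splitting field over Q equals the order of the Galois group, so first determine the group. The polynomial f is an irreducible sextic over Q, so G = Gal(f/Q) is one of the 16 transitive subgroups 6T1, ..., 6T16 of S_6. The discriminant of f is 746496000000 = 864000^2, a perfect square, so G is contained in A_6. The transitive groups of degree 6 contained in A_6 are: A_4 (6T4, order 12), S_4 (6T7, order 24), (C_3 x C_3) : C_4 (6T10, order 36), PSL(2,5) (6T12, order 60), A_6 (6T15, order 360). By Dedekind's theorem, for a prime p not dividing disc(f) the degrees of the irreducible factors of f mod p form the cycle type of an element of G. Factoring f modulo the 6 such primes p <= 23 (skipping 2, 3, 5, which divide the discriminant), each new pattern first appears at: mod 7: f = (x + 1)(x^5 + x^4 + 3x^3 + 5x^2 + 4x + 3), pattern 5+1; mod 23: f = (x + 5)(x + 10)(x + 19)(x^3 + x + 6), pattern 3+1+1+1. No other pattern occurs in this range, so the set of observed cycle types is {5+1, 3+1+1+1}. Among the candidates above, the only group containing elements of all these cycle types is A_6 (6T15) — each of A_4 (6T4), S_4 (6T7), (C_3 x C_3) : C_4 (6T10), PSL(2,5) (6T12) lacks at least one of them. Hence G = A_6 (6T15), of order 360. The Galois group A_6 (6T15) has order 360, so the splitting field has degree 360 over Q.

360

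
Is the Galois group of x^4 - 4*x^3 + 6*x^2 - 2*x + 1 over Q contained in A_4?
The polynomial is irreducible of degree 4 over Q. Its discriminant is 1616, which is not a perfect square. A Galois group lies in the alternating group exactly when the discriminant is a square in Q, so the Galois group (S_4) is not contained in A_4.

No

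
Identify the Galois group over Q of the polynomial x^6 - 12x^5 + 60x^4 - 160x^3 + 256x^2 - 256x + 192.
The polynomial f is an irreducible sextic over Q, so G = Gal(f/Q) is one of the 16 transitive subgroups 6T1, ..., 6T16 of S_6. The discriminant of f is -66039417143296, which is not a perfect square, so G is not contained in A_6. The transitive groups of degree 6 not contained in A_6 are: C_6 (6T1, order 6), S_3 (6T2, order 6), D_6 (6T3, order 12), C_3 x S_3 (6T5, order 18), A_4 x C_2 (6T6, order 24), S_4 (6T8, order 24), S_3 x S_3 (6T9, order 36), S_4 x C_2 (6T11, order 48), (S_3 x S_3) : C_2 (6T13, order 72), PGL(2,5) (6T14, order 120), S_6 (6T16, order 720). By Dedekind's theorem, for a prime p not dividing disc(f) the degrees of the irreducible factors of f mod p form the cycle type of an element of G. Factoring f modulo the 17 such primes p <= 67 (skipping 2, 31, which divide the discriminant), each new pattern first appears at: mod 3: f = (x)(x + 2)(x^4 + x^3 + x^2 + 1), pattern 4+1+1; mod 5: f = (x^3 + x + 4)(x^3 + 3x^2 + 4x + 3), pattern 3+3; mod 7: f = (x^6 + 2x^5 + 4x^4 + x^3 + 4x^2 + 3x + 3), pattern 6; mod 11: f = (x^2 + 5x + 3)(x^2 + 7x + 7)(x^2 + 9x + 6), pattern 2+2+2; mod 13: f = (x^2 + 9x + 2)(x^4 + 5x^3 + 12x + 5), pattern 4+2; mod 37: f = (x + 8)(x + 25)(x^2 + 14x + 32)(x^2 + 15x + 30), pattern 2+2+1+1; mod 47: f = (x + 8)(x + 16)(x + 27)(x + 35)(x^2 + 43x + 5), pattern 2+1+1+1+1. No other pattern occurs in this range, so the set of observed cycle types is {4+1+1, 3+3, 6, 2+2+2, 4+2, 2+2+1+1, 2+1+1+1+1}. The candidates containing elements of all these cycle types are S_4 x C_2 (6T11) of order 48, S_6 (6T16) of order 720; the others are excluded. The observed types are precisely the cycle types that occur in S_4 x C_2 (6T11) (apart from the identity). Each of the other remaining candidates has further cycle types, and by the Chebotarev density theorem the matching factorization patterns would occur for a proportion of primes equal to their share of the group: S_6 (6T16) additionally contains elements of type 5+1, 3+2+1, 3+1+1+1 (304 of its 720 elements, about 42% of primes). None of the 17 primes tested shows any such pattern (for each of these groups the chance of that is below 10^-4), which rules them out. Hence G = S_4 x C_2 (6T11), of order 48.

6T11: S_4 x C_2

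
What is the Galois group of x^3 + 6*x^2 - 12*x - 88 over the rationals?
S_3, the symmetric group on 3 letters

The polynomial is an irreducible cubic over Q and its discriminant is -6912, which is not a perfect square. For an irreducible cubic, a non-square discriminant gives Galois group S_3.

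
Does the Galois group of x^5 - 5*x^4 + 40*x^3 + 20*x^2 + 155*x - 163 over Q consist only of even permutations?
No

The polynomial is irreducible of degree 5 over Q. Its discriminant is 728086579200000, which is not a perfect square. A Galois group lies in the alternating group exactly when the discriminant is a square in Q, so the Galois group (F_20) is not contained in A_5.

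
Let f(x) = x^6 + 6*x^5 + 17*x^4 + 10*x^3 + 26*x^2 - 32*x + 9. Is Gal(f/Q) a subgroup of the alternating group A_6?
The polynomial is irreducible of degree 6 over Q. Its discriminant is -15635001708544, which is not a perfect square. A Galois group lies in the alternating group exactly when the discriminant is a square in Q, so the Galois group (S_4 x C_2) is not contained in A_6.

No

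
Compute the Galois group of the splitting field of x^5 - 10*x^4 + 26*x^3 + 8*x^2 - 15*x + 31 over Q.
The polynomial f is an irreducible quintic over Q, so G = Gal(f/Q) is a transitive subgroup of S_5: one of C_5 (5T1, order 5), D_5 (5T2, order 10), F_20 (5T3, order 20), A_5 (5T4, order 60) or S_5 (5T5, order 120). The discriminant of f is 163930301989, which is not a perfect square, so G is not contained in A_5. The transitive groups of degree 5 not contained in A_5 are: F_20 (5T3, order 20), S_5 (5T5, order 120). By Dedekind's theorem, for a prime p not dividing disc(f) the degrees of the irreducible factors of f mod p form the cycle type of an element of G. Factoring f modulo the first such prime p = 2, each new pattern first appears at: mod 2: f = (x^2 + x + 1)(x^3 + x^2 + 1), pattern 3+2. No other pattern occurs in this range, so the set of observed cycle types is {3+2}. Among the candidates above, the only group containing elements of all these cycle types is S_5 (5T5) — F_20 (5T3) lacks at least one of them. Hence G = S_5 (5T5), of order 120.

S_5, the symmetric group on 5 letters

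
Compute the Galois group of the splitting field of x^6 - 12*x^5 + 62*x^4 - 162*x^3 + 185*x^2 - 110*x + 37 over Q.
S_4, S_4(6d), the S_4-action on 6 points inside A_6

The polynomial f is an irreducible sextic over Q, so G = Gal(f/Q) is one of the 16 transitive subgroups 6T1, ..., 6T16 of S_6. The discriminant of f is 94085654450176 = 9699776^2, a perfect square, so G is contained in A_6. The transitive groups of degree 6 contained in A_6 are: A_4 (6T4, order 12), S_4 (6T7, order 24), (C_3 x C_3) : C_4 (6T10, order 36), PSL(2,5) (6T12, order 60), A_6 (6T15, order 360). By Dedekind's theorem, for a prime p not dividing disc(f) the degrees of the irreducible factors of f mod p form the cycle type of an element of G. Factoring f modulo the 79 such primes p <= 419 (skipping 2, 31, which divide the discriminant), each new pattern first appears at: mod 3: f = (x^2 + x + 2)(x^4 + 2x^3 + x^2 + x + 2), pattern 4+2; mod 5: f = (x^3 + x^2 + 2)(x^3 + 2x^2 + 1), pattern 3+3; mod 11: f = (x + 5)(x + 6)(x^2 + 2x + 2)(x^2 + 8x + 3), pattern 2+2+1+1; mod 67: f = (x + 33)(x + 50)(x + 56)(x + 57)(x + 62)(x + 65), pattern 1+1+1+1+1+1. No other pattern occurs in this range, so the set of observed cycle types is {4+2, 3+3, 2+2+1+1, 1+1+1+1+1+1}. The candidates containing elements of all these cycle types are S_4 (6T7) of order 24, (C_3 x C_3) : C_4 (6T10) of order 36, A_6 (6T15) of order 360; the others are excluded. The observed types are precisely the cycle types that occur in S_4 (6T7). Each of the other remaining candidates has further cycle types, and by the Chebotarev density theorem the matching factorization patterns would occur for a proportion of primes equal to their share of the group: (C_3 x C_3) : C_4 (6T10) additionally contains elements of type 3+1+1+1 (4 of its 36 elements, about 11% of primes); A_6 (6T15) additionally contains elements of type 5+1, 3+1+1+1 (184 of its 360 elements, about 51% of primes). None of the 79 primes tested shows any such pattern (for each of these groups the chance of that is below 10^-4), which rules them out. Hence G = S_4 (6T7), of order 24.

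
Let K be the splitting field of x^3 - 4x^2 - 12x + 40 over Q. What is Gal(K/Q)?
The polynomial is an irreducible cubic over Q and its discriminant is 10816 = 104^2, a perfect square. For an irreducible cubic, a square discriminant forces the Galois group to be A_3, the cyclic group of order 3.

C_3, A_3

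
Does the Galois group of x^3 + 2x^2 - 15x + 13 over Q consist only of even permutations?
The polynomial is irreducible of degree 3 over Q. Its discriminant is 2401 = 49^2, a perfect square. A Galois group lies in the alternating group exactly when the discriminant is a square in Q, so the Galois group (C_3) is contained in A_3.

Yes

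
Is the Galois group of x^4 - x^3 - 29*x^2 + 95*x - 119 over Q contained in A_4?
The polynomial is irreducible of degree 4 over Q. Its discriminant is -250591123, which is not a perfect square. A Galois group lies in the alternating group exactly when the discriminant is a square in Q, so the Galois group (S_4) is not contained in A_4.

No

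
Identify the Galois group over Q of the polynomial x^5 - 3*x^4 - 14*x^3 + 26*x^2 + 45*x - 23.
C_5, the cyclic group of order 5

The polynomial f is an irreducible quintic over Q, so G = Gal(f/Q) is a transitive subgroup of S_5: one of C_5 (5T1, order 5), D_5 (5T2, order 10), F_20 (5T3, order 20), A_5 (5T4, order 60) or S_5 (5T5, order 120). The discriminant of f is 15352201216 = 123904^2, a perfect square, so G is contained in A_5. The transitive groups of degree 5 contained in A_5 are: C_5 (5T1, order 5), D_5 (5T2, order 10), A_5 (5T4, order 60). By Dedekind's theorem, for a prime p not dividing disc(f) the degrees of the irreducible factors of f mod p form the cycle type of an element of G. Factoring f modulo the 14 such primes p <= 53 (skipping 2, 11, which divide the discriminant), each new pattern first appears at: mod 3: f = (x^5 + x^3 + 2x^2 + 1), pattern 5; mod 23: f = (x)(x + 2)(x + 10)(x + 14)(x + 17), pattern 1+1+1+1+1. No other pattern occurs in this range, so the set of observed cycle types is {5, 1+1+1+1+1}. The candidates containing elements of all these cycle types are C_5 (5T1) of order 5, D_5 (5T2) of order 10, A_5 (5T4) of order 60; the others are excluded. The observed types are precisely the cycle types that occur in C_5 (5T1). Each of the other remaining candidates has further cycle types, and by the Chebotarev density theorem the matching factorization patterns would occur for a proportion of primes equal to their share of the group: D_5 (5T2) additionally contains elements of type 2+2+1 (5 of its 10 elements, about 50% of primes); A_5 (5T4) additionally contains elements of type 3+1+1, 2+2+1 (35 of its 60 elements, about 58% of primes). None of the 14 primes tested shows any such pattern (for each of these groups the chance of that is below 10^-4), which rules them out. Hence G = C_5 (5T1), of order 5.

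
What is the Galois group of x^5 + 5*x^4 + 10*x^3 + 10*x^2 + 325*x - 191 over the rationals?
A_5 (also written A5)

The polynomial f is an irreducible quintic over Q, so G = Gal(f/Q) is a transitive subgroup of S_5: one of C_5 (5T1, order 5), D_5 (5T2, order 10), F_20 (5T3, order 20), A_5 (5T4, order 60) or S_5 (5T5, order 120). The discriminant of f is 1073741824000000 = 32768000^2, a perfect square, so G is contained in A_5. The transitive groups of degree 5 contained in A_5 are: C_5 (5T1, order 5), D_5 (5T2, order 10), A_5 (5T4, order 60). By Dedekind's theorem, for a prime p not dividing disc(f) the degrees of the irreducible factors of f mod p form the cycle type of an element of G. Factoring f modulo the 2 such primes p <= 7 (skipping 2, 5, which divide the discriminant), each new pattern first appears at: mod 3: f = (x^5 + 2x^4 + x^3 + x^2 + x + 1), pattern 5; mod 7: f = (x + 2)(x + 4)(x^3 + 6x^2 + x + 5), pattern 3+1+1. No other pattern occurs in this range, so the set of observed cycle types is {5, 3+1+1}. Among the candidates above, the only group containing elements of all these cycle types is A_5 (5T4) — each of C_5 (5T1), D_5 (5T2) lacks at least one of them. Hence G = A_5 (5T4), of order 60.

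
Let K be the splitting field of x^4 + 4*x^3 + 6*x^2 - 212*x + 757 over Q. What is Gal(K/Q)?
The polynomial is an irreducible quartic over Q and its discriminant is 176319369216 = 419904^2, a perfect square, so the Galois group is contained in A_4. The resolvent cubic y^3 - 6*y^2 - 3876*y - 38888 is irreducible over Q. An irreducible resolvent with square discriminant gives A_4.

A_4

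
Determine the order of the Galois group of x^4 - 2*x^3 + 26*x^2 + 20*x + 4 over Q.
4

The degree of the splitting field over Q equals the order of the Galois group, so first determine the group. The polynomial is an irreducible quartic over Q and its discriminant is 2822400 = 1680^2, a perfect square, so the Galois group is contained in A_4. The resolvent cubic y^3 - 26*y^2 - 56*y splits completely over Q, which gives the Klein four-group V_4. The Galois group V_4 (4T2) has order 4, so the splitting field has degree 4 over Q.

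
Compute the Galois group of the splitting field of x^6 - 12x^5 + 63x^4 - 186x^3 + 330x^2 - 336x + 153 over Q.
PGL(2,5), S_5 acting on 6 points

The polynomial f is an irreducible sextic over Q, so G = Gal(f/Q) is one of the 16 transitive subgroups 6T1, ..., 6T16 of S_6. The discriminant of f is -16003008, which is not a perfect square, so G is not contained in A_6. The transitive groups of degree 6 not contained in A_6 are: C_6 (6T1, order 6), S_3 (6T2, order 6), D_6 (6T3, order 12), C_3 x S_3 (6T5, order 18), A_4 x C_2 (6T6, order 24), S_4 (6T8, order 24), S_3 x S_3 (6T9, order 36), S_4 x C_2 (6T11, order 48), (S_3 x S_3) : C_2 (6T13, order 72), PGL(2,5) (6T14, order 120), S_6 (6T16, order 720). By Dedekind's theorem, for a prime p not dividing disc(f) the degrees of the irreducible factors of f mod p form the cycle type of an element of G. Factoring f modulo the 21 such primes p <= 89 (skipping 2, 3, 7, which divide the discriminant), each new pattern first appears at: mod 5: f = (x^6 + 3x^5 + 3x^4 + 4x^3 + 4x + 3), pattern 6; mod 11: f = (x + 7)(x^5 + 3x^4 + 9x^3 + 4x^2 + 5x + 3), pattern 5+1; mod 13: f = (x + 3)(x + 12)(x^4 + 12x^3 + 3x^2 + 1), pattern 4+1+1; mod 23: f = (x + 1)(x + 5)(x^2 + x + 19)(x^2 + 4x + 5), pattern 2+2+1+1; mod 43: f = (x^3 + 13x^2 + x + 3)(x^3 + 18x^2 + 8), pattern 3+3; mod 61: f = (x^2 + 28x + 34)(x^2 + 39x + 52)(x^2 + 43x + 30), pattern 2+2+2. No other pattern occurs in this range, so the set of observed cycle types is {6, 5+1, 4+1+1, 2+2+1+1, 3+3, 2+2+2}. The candidates containing elements of all these cycle types are PGL(2,5) (6T14) of order 120, S_6 (6T16) of order 720; the others are excluded. The observed types are precisely the cycle types that occur in PGL(2,5) (6T14) (apart from the identity). Each of the other remaining candidates has further cycle types, and by the Chebotarev density theorem the matching factorization patterns would occur for a proportion of primes equal to their share of the group: S_6 (6T16) additionally contains elements of type 4+2, 3+2+1, 3+1+1+1, 2+1+1+1+1 (265 of its 720 elements, about 37% of primes). None of the 21 primes tested shows any such pattern (for each of these groups the chance of that is below 10^-4), which rules them out. Hence G = PGL(2,5) (6T14), of order 120.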